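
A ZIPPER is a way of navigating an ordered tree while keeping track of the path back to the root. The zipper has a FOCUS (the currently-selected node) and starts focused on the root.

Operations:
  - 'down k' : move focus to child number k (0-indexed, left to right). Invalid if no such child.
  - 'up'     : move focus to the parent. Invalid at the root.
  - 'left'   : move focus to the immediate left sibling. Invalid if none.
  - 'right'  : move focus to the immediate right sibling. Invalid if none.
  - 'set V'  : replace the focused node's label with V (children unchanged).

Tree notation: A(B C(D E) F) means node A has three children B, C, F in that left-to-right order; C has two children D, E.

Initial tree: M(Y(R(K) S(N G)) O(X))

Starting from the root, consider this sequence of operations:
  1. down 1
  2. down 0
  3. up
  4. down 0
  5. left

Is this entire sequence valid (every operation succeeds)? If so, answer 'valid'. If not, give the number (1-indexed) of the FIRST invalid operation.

Answer: 5

Derivation:
Step 1 (down 1): focus=O path=1 depth=1 children=['X'] left=['Y'] right=[] parent=M
Step 2 (down 0): focus=X path=1/0 depth=2 children=[] left=[] right=[] parent=O
Step 3 (up): focus=O path=1 depth=1 children=['X'] left=['Y'] right=[] parent=M
Step 4 (down 0): focus=X path=1/0 depth=2 children=[] left=[] right=[] parent=O
Step 5 (left): INVALID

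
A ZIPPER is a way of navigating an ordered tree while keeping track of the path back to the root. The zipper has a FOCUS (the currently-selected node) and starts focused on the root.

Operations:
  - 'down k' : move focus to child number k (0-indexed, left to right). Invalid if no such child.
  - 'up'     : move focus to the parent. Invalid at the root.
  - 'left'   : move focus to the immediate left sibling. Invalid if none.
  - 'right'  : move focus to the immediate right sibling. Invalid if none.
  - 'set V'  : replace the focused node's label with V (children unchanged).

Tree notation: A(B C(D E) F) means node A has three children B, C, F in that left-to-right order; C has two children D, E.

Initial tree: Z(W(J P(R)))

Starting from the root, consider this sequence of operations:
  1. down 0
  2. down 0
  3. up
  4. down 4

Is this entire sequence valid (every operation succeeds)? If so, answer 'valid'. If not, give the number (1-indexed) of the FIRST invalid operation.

Answer: 4

Derivation:
Step 1 (down 0): focus=W path=0 depth=1 children=['J', 'P'] left=[] right=[] parent=Z
Step 2 (down 0): focus=J path=0/0 depth=2 children=[] left=[] right=['P'] parent=W
Step 3 (up): focus=W path=0 depth=1 children=['J', 'P'] left=[] right=[] parent=Z
Step 4 (down 4): INVALID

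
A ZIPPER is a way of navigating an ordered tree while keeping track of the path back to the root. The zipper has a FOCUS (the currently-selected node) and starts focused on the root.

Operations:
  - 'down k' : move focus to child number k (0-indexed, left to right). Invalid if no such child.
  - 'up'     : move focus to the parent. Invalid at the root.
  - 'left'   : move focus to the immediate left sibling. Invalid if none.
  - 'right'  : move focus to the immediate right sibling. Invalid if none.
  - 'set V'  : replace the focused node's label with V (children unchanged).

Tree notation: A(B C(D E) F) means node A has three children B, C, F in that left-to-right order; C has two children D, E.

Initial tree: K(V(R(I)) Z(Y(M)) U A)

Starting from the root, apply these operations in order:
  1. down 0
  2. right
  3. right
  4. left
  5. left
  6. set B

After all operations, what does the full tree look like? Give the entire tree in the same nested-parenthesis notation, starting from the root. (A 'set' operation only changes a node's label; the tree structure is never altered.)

Step 1 (down 0): focus=V path=0 depth=1 children=['R'] left=[] right=['Z', 'U', 'A'] parent=K
Step 2 (right): focus=Z path=1 depth=1 children=['Y'] left=['V'] right=['U', 'A'] parent=K
Step 3 (right): focus=U path=2 depth=1 children=[] left=['V', 'Z'] right=['A'] parent=K
Step 4 (left): focus=Z path=1 depth=1 children=['Y'] left=['V'] right=['U', 'A'] parent=K
Step 5 (left): focus=V path=0 depth=1 children=['R'] left=[] right=['Z', 'U', 'A'] parent=K
Step 6 (set B): focus=B path=0 depth=1 children=['R'] left=[] right=['Z', 'U', 'A'] parent=K

Answer: K(B(R(I)) Z(Y(M)) U A)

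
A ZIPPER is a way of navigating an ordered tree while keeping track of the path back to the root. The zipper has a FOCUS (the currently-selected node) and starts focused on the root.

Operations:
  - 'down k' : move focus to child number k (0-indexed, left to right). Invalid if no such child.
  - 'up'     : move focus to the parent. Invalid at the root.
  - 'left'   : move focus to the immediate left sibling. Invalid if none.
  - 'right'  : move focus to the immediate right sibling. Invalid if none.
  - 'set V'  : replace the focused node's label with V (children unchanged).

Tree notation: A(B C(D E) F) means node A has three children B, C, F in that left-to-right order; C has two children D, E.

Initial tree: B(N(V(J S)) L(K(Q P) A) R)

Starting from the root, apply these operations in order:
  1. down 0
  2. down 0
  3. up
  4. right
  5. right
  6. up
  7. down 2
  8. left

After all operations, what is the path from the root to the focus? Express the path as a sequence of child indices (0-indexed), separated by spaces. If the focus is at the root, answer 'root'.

Answer: 1

Derivation:
Step 1 (down 0): focus=N path=0 depth=1 children=['V'] left=[] right=['L', 'R'] parent=B
Step 2 (down 0): focus=V path=0/0 depth=2 children=['J', 'S'] left=[] right=[] parent=N
Step 3 (up): focus=N path=0 depth=1 children=['V'] left=[] right=['L', 'R'] parent=B
Step 4 (right): focus=L path=1 depth=1 children=['K', 'A'] left=['N'] right=['R'] parent=B
Step 5 (right): focus=R path=2 depth=1 children=[] left=['N', 'L'] right=[] parent=B
Step 6 (up): focus=B path=root depth=0 children=['N', 'L', 'R'] (at root)
Step 7 (down 2): focus=R path=2 depth=1 children=[] left=['N', 'L'] right=[] parent=B
Step 8 (left): focus=L path=1 depth=1 children=['K', 'A'] left=['N'] right=['R'] parent=B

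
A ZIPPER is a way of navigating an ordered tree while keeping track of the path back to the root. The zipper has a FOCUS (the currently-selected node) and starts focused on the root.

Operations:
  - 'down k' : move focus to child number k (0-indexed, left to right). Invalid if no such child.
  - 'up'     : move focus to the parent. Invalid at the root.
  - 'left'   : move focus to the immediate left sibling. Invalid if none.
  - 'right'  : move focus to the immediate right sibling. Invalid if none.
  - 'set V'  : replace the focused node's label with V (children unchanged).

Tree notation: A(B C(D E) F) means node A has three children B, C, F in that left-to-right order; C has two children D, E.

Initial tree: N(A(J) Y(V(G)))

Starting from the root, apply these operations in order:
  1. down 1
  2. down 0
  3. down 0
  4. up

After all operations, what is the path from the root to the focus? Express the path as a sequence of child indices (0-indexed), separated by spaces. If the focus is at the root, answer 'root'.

Step 1 (down 1): focus=Y path=1 depth=1 children=['V'] left=['A'] right=[] parent=N
Step 2 (down 0): focus=V path=1/0 depth=2 children=['G'] left=[] right=[] parent=Y
Step 3 (down 0): focus=G path=1/0/0 depth=3 children=[] left=[] right=[] parent=V
Step 4 (up): focus=V path=1/0 depth=2 children=['G'] left=[] right=[] parent=Y

Answer: 1 0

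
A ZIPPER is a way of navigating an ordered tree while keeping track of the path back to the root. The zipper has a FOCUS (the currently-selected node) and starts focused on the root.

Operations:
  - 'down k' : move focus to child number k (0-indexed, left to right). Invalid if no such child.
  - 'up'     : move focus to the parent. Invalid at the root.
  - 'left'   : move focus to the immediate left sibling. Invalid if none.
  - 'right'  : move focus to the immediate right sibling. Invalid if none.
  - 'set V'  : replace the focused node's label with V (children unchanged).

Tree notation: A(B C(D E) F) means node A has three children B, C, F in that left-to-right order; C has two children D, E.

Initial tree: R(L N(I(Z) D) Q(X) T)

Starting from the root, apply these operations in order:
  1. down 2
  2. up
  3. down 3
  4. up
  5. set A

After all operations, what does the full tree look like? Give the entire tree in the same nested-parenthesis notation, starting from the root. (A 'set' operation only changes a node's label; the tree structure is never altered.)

Answer: A(L N(I(Z) D) Q(X) T)

Derivation:
Step 1 (down 2): focus=Q path=2 depth=1 children=['X'] left=['L', 'N'] right=['T'] parent=R
Step 2 (up): focus=R path=root depth=0 children=['L', 'N', 'Q', 'T'] (at root)
Step 3 (down 3): focus=T path=3 depth=1 children=[] left=['L', 'N', 'Q'] right=[] parent=R
Step 4 (up): focus=R path=root depth=0 children=['L', 'N', 'Q', 'T'] (at root)
Step 5 (set A): focus=A path=root depth=0 children=['L', 'N', 'Q', 'T'] (at root)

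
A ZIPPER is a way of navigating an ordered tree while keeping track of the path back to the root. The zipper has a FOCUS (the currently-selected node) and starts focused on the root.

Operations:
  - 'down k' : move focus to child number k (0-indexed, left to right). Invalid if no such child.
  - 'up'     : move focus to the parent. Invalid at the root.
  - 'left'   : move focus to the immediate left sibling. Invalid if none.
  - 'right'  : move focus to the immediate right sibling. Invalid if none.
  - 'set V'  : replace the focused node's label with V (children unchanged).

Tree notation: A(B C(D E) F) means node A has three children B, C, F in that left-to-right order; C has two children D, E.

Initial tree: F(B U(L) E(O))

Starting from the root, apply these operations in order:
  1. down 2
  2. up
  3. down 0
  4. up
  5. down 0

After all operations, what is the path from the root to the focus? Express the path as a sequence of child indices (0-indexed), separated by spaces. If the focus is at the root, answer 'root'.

Step 1 (down 2): focus=E path=2 depth=1 children=['O'] left=['B', 'U'] right=[] parent=F
Step 2 (up): focus=F path=root depth=0 children=['B', 'U', 'E'] (at root)
Step 3 (down 0): focus=B path=0 depth=1 children=[] left=[] right=['U', 'E'] parent=F
Step 4 (up): focus=F path=root depth=0 children=['B', 'U', 'E'] (at root)
Step 5 (down 0): focus=B path=0 depth=1 children=[] left=[] right=['U', 'E'] parent=F

Answer: 0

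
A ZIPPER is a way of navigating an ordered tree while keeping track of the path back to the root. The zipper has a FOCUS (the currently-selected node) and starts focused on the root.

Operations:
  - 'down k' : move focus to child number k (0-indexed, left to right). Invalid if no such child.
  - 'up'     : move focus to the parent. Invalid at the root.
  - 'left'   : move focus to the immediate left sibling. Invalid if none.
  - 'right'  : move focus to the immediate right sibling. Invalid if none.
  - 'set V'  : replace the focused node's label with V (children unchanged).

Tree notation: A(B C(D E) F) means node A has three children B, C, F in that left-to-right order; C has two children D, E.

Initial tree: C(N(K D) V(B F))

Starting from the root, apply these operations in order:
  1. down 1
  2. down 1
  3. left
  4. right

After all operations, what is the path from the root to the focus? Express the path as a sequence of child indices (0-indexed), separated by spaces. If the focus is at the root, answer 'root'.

Answer: 1 1

Derivation:
Step 1 (down 1): focus=V path=1 depth=1 children=['B', 'F'] left=['N'] right=[] parent=C
Step 2 (down 1): focus=F path=1/1 depth=2 children=[] left=['B'] right=[] parent=V
Step 3 (left): focus=B path=1/0 depth=2 children=[] left=[] right=['F'] parent=V
Step 4 (right): focus=F path=1/1 depth=2 children=[] left=['B'] right=[] parent=V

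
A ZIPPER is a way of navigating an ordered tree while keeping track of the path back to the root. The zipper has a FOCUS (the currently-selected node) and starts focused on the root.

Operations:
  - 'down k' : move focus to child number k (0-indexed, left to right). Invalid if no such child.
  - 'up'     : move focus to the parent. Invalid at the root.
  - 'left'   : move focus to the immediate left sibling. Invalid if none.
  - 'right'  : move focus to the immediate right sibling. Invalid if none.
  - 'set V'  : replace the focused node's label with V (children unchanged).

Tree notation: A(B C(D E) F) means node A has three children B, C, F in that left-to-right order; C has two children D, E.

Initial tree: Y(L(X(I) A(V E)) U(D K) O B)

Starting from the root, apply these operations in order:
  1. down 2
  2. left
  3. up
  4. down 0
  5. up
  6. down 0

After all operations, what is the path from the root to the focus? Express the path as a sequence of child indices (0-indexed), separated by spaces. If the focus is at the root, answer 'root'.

Answer: 0

Derivation:
Step 1 (down 2): focus=O path=2 depth=1 children=[] left=['L', 'U'] right=['B'] parent=Y
Step 2 (left): focus=U path=1 depth=1 children=['D', 'K'] left=['L'] right=['O', 'B'] parent=Y
Step 3 (up): focus=Y path=root depth=0 children=['L', 'U', 'O', 'B'] (at root)
Step 4 (down 0): focus=L path=0 depth=1 children=['X', 'A'] left=[] right=['U', 'O', 'B'] parent=Y
Step 5 (up): focus=Y path=root depth=0 children=['L', 'U', 'O', 'B'] (at root)
Step 6 (down 0): focus=L path=0 depth=1 children=['X', 'A'] left=[] right=['U', 'O', 'B'] parent=Y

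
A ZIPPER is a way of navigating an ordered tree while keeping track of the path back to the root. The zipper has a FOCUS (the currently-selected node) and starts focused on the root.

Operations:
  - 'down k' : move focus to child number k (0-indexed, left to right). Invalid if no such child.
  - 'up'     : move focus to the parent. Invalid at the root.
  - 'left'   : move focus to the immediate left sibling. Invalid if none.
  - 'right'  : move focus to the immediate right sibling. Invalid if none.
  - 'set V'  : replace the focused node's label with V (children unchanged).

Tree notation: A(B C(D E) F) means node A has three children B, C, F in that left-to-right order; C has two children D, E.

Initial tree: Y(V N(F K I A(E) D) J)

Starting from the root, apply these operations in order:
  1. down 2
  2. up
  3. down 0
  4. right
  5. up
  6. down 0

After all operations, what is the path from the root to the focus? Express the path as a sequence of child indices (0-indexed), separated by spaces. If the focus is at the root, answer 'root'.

Answer: 0

Derivation:
Step 1 (down 2): focus=J path=2 depth=1 children=[] left=['V', 'N'] right=[] parent=Y
Step 2 (up): focus=Y path=root depth=0 children=['V', 'N', 'J'] (at root)
Step 3 (down 0): focus=V path=0 depth=1 children=[] left=[] right=['N', 'J'] parent=Y
Step 4 (right): focus=N path=1 depth=1 children=['F', 'K', 'I', 'A', 'D'] left=['V'] right=['J'] parent=Y
Step 5 (up): focus=Y path=root depth=0 children=['V', 'N', 'J'] (at root)
Step 6 (down 0): focus=V path=0 depth=1 children=[] left=[] right=['N', 'J'] parent=Y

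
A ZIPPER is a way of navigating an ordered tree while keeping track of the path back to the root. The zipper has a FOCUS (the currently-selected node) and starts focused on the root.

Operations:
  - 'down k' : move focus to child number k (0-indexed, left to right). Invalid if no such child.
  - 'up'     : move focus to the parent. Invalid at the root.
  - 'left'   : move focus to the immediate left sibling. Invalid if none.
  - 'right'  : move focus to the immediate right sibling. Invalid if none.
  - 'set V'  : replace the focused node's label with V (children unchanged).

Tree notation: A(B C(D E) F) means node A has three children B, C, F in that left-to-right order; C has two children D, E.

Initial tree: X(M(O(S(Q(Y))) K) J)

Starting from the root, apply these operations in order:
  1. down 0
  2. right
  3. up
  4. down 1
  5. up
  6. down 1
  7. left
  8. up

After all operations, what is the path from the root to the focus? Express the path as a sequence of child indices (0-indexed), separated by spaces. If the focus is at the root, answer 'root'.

Step 1 (down 0): focus=M path=0 depth=1 children=['O', 'K'] left=[] right=['J'] parent=X
Step 2 (right): focus=J path=1 depth=1 children=[] left=['M'] right=[] parent=X
Step 3 (up): focus=X path=root depth=0 children=['M', 'J'] (at root)
Step 4 (down 1): focus=J path=1 depth=1 children=[] left=['M'] right=[] parent=X
Step 5 (up): focus=X path=root depth=0 children=['M', 'J'] (at root)
Step 6 (down 1): focus=J path=1 depth=1 children=[] left=['M'] right=[] parent=X
Step 7 (left): focus=M path=0 depth=1 children=['O', 'K'] left=[] right=['J'] parent=X
Step 8 (up): focus=X path=root depth=0 children=['M', 'J'] (at root)

Answer: root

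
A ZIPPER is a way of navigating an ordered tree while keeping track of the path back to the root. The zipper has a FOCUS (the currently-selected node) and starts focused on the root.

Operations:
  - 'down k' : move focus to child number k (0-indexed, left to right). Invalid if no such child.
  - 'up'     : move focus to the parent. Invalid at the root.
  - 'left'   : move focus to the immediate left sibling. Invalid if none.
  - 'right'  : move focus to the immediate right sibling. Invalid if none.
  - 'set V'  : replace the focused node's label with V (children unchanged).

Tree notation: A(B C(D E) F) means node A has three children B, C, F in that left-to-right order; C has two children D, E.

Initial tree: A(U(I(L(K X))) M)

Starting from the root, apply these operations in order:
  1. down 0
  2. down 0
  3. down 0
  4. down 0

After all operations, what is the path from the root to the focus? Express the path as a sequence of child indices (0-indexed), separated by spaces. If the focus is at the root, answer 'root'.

Answer: 0 0 0 0

Derivation:
Step 1 (down 0): focus=U path=0 depth=1 children=['I'] left=[] right=['M'] parent=A
Step 2 (down 0): focus=I path=0/0 depth=2 children=['L'] left=[] right=[] parent=U
Step 3 (down 0): focus=L path=0/0/0 depth=3 children=['K', 'X'] left=[] right=[] parent=I
Step 4 (down 0): focus=K path=0/0/0/0 depth=4 children=[] left=[] right=['X'] parent=L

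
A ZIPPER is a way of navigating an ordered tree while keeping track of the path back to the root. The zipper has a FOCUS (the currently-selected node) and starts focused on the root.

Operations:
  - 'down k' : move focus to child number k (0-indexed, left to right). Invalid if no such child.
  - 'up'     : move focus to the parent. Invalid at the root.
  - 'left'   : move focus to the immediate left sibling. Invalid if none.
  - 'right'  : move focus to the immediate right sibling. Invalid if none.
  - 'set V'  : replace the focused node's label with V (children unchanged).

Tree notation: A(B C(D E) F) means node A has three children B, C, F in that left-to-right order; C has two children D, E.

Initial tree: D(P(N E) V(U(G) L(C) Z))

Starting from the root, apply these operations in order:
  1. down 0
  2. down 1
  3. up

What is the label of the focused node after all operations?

Answer: P

Derivation:
Step 1 (down 0): focus=P path=0 depth=1 children=['N', 'E'] left=[] right=['V'] parent=D
Step 2 (down 1): focus=E path=0/1 depth=2 children=[] left=['N'] right=[] parent=P
Step 3 (up): focus=P path=0 depth=1 children=['N', 'E'] left=[] right=['V'] parent=D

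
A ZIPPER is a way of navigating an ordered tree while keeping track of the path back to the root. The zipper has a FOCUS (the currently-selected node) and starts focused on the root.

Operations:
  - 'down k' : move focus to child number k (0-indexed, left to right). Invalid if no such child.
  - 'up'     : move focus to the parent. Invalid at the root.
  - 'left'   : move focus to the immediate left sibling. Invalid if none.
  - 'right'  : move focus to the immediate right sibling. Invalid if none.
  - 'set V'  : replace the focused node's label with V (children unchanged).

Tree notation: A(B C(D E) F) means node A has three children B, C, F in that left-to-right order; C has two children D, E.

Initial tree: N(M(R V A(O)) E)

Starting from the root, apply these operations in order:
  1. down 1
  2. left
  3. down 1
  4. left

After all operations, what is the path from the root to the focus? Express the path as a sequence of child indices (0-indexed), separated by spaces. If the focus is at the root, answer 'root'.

Step 1 (down 1): focus=E path=1 depth=1 children=[] left=['M'] right=[] parent=N
Step 2 (left): focus=M path=0 depth=1 children=['R', 'V', 'A'] left=[] right=['E'] parent=N
Step 3 (down 1): focus=V path=0/1 depth=2 children=[] left=['R'] right=['A'] parent=M
Step 4 (left): focus=R path=0/0 depth=2 children=[] left=[] right=['V', 'A'] parent=M

Answer: 0 0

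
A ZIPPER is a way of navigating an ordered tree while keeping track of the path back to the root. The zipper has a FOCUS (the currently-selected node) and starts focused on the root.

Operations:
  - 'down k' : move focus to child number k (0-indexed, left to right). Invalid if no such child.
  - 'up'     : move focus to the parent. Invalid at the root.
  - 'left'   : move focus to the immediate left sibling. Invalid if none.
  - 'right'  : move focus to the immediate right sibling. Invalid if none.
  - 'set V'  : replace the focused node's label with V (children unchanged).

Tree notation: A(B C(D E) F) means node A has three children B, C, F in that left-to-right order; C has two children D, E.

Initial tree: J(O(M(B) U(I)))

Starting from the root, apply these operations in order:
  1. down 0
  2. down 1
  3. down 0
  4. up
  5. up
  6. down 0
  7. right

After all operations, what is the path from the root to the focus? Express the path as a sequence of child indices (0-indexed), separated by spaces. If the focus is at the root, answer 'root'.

Answer: 0 1

Derivation:
Step 1 (down 0): focus=O path=0 depth=1 children=['M', 'U'] left=[] right=[] parent=J
Step 2 (down 1): focus=U path=0/1 depth=2 children=['I'] left=['M'] right=[] parent=O
Step 3 (down 0): focus=I path=0/1/0 depth=3 children=[] left=[] right=[] parent=U
Step 4 (up): focus=U path=0/1 depth=2 children=['I'] left=['M'] right=[] parent=O
Step 5 (up): focus=O path=0 depth=1 children=['M', 'U'] left=[] right=[] parent=J
Step 6 (down 0): focus=M path=0/0 depth=2 children=['B'] left=[] right=['U'] parent=O
Step 7 (right): focus=U path=0/1 depth=2 children=['I'] left=['M'] right=[] parent=O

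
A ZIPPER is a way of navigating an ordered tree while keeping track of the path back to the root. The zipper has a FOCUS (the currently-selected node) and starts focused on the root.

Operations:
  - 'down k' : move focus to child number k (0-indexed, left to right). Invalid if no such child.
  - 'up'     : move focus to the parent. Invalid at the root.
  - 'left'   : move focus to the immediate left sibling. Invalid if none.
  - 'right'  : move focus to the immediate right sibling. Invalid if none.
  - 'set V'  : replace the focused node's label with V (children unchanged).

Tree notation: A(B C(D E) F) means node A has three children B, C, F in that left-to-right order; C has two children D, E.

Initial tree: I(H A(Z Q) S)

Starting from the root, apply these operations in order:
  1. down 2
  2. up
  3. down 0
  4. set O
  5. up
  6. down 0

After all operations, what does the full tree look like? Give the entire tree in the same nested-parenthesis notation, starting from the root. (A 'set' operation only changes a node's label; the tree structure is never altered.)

Step 1 (down 2): focus=S path=2 depth=1 children=[] left=['H', 'A'] right=[] parent=I
Step 2 (up): focus=I path=root depth=0 children=['H', 'A', 'S'] (at root)
Step 3 (down 0): focus=H path=0 depth=1 children=[] left=[] right=['A', 'S'] parent=I
Step 4 (set O): focus=O path=0 depth=1 children=[] left=[] right=['A', 'S'] parent=I
Step 5 (up): focus=I path=root depth=0 children=['O', 'A', 'S'] (at root)
Step 6 (down 0): focus=O path=0 depth=1 children=[] left=[] right=['A', 'S'] parent=I

Answer: I(O A(Z Q) S)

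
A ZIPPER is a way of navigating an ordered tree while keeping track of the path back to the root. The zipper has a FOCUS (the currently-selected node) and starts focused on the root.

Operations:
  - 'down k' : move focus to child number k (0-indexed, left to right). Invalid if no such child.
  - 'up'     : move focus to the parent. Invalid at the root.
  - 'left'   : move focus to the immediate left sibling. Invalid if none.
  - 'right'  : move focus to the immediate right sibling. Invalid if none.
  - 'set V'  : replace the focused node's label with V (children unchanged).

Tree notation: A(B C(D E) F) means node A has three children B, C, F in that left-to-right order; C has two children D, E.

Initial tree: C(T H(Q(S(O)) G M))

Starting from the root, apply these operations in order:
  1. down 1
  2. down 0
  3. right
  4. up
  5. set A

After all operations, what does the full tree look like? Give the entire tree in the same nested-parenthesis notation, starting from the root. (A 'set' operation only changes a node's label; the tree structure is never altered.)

Step 1 (down 1): focus=H path=1 depth=1 children=['Q', 'G', 'M'] left=['T'] right=[] parent=C
Step 2 (down 0): focus=Q path=1/0 depth=2 children=['S'] left=[] right=['G', 'M'] parent=H
Step 3 (right): focus=G path=1/1 depth=2 children=[] left=['Q'] right=['M'] parent=H
Step 4 (up): focus=H path=1 depth=1 children=['Q', 'G', 'M'] left=['T'] right=[] parent=C
Step 5 (set A): focus=A path=1 depth=1 children=['Q', 'G', 'M'] left=['T'] right=[] parent=C

Answer: C(T A(Q(S(O)) G M))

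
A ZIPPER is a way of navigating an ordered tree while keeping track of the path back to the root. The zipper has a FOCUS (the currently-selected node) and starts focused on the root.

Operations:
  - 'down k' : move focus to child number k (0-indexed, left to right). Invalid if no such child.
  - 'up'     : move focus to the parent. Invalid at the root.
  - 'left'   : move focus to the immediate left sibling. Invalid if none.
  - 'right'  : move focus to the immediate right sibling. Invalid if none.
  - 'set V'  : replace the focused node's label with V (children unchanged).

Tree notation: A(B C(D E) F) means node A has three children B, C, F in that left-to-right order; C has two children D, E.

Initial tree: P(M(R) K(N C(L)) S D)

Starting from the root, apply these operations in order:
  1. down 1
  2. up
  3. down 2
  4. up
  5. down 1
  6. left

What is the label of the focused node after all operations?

Step 1 (down 1): focus=K path=1 depth=1 children=['N', 'C'] left=['M'] right=['S', 'D'] parent=P
Step 2 (up): focus=P path=root depth=0 children=['M', 'K', 'S', 'D'] (at root)
Step 3 (down 2): focus=S path=2 depth=1 children=[] left=['M', 'K'] right=['D'] parent=P
Step 4 (up): focus=P path=root depth=0 children=['M', 'K', 'S', 'D'] (at root)
Step 5 (down 1): focus=K path=1 depth=1 children=['N', 'C'] left=['M'] right=['S', 'D'] parent=P
Step 6 (left): focus=M path=0 depth=1 children=['R'] left=[] right=['K', 'S', 'D'] parent=P

Answer: M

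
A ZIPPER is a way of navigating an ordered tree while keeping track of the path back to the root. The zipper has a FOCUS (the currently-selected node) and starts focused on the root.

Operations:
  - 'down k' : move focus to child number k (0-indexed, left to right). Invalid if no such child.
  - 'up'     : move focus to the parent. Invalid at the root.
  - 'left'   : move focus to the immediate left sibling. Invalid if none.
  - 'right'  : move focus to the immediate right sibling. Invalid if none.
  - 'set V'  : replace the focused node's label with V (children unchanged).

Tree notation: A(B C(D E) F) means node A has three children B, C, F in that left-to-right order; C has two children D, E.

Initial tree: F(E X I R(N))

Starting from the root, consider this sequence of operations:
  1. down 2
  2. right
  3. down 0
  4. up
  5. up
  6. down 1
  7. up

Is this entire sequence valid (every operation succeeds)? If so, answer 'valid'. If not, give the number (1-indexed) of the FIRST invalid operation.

Answer: valid

Derivation:
Step 1 (down 2): focus=I path=2 depth=1 children=[] left=['E', 'X'] right=['R'] parent=F
Step 2 (right): focus=R path=3 depth=1 children=['N'] left=['E', 'X', 'I'] right=[] parent=F
Step 3 (down 0): focus=N path=3/0 depth=2 children=[] left=[] right=[] parent=R
Step 4 (up): focus=R path=3 depth=1 children=['N'] left=['E', 'X', 'I'] right=[] parent=F
Step 5 (up): focus=F path=root depth=0 children=['E', 'X', 'I', 'R'] (at root)
Step 6 (down 1): focus=X path=1 depth=1 children=[] left=['E'] right=['I', 'R'] parent=F
Step 7 (up): focus=F path=root depth=0 children=['E', 'X', 'I', 'R'] (at root)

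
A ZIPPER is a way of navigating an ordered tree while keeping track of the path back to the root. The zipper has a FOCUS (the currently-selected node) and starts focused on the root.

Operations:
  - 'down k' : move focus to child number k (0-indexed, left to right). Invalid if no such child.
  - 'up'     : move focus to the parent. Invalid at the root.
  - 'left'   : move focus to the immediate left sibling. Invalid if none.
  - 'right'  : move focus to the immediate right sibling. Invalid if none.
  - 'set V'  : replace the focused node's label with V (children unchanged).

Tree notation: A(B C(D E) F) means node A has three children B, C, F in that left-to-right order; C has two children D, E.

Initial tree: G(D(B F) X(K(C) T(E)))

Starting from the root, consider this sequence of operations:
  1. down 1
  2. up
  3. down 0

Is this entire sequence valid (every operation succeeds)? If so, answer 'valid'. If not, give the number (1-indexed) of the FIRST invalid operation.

Answer: valid

Derivation:
Step 1 (down 1): focus=X path=1 depth=1 children=['K', 'T'] left=['D'] right=[] parent=G
Step 2 (up): focus=G path=root depth=0 children=['D', 'X'] (at root)
Step 3 (down 0): focus=D path=0 depth=1 children=['B', 'F'] left=[] right=['X'] parent=G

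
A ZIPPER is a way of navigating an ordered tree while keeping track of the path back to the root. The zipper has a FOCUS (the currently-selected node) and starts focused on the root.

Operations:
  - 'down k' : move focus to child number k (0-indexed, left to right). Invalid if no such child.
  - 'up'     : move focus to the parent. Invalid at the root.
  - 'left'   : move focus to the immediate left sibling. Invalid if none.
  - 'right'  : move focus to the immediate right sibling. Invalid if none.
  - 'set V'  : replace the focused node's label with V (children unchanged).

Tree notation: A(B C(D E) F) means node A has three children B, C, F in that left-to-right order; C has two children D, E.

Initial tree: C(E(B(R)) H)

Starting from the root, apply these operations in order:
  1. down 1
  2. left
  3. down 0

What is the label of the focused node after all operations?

Step 1 (down 1): focus=H path=1 depth=1 children=[] left=['E'] right=[] parent=C
Step 2 (left): focus=E path=0 depth=1 children=['B'] left=[] right=['H'] parent=C
Step 3 (down 0): focus=B path=0/0 depth=2 children=['R'] left=[] right=[] parent=E

Answer: B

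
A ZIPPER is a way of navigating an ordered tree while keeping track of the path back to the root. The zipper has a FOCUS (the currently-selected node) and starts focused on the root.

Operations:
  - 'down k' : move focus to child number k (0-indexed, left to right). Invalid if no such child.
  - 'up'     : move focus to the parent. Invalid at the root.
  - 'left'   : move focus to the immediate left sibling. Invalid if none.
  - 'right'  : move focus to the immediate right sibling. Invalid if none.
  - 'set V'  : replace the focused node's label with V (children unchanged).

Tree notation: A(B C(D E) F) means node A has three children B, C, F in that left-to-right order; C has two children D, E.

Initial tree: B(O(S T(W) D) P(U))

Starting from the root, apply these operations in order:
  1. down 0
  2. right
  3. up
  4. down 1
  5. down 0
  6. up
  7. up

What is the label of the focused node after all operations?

Step 1 (down 0): focus=O path=0 depth=1 children=['S', 'T', 'D'] left=[] right=['P'] parent=B
Step 2 (right): focus=P path=1 depth=1 children=['U'] left=['O'] right=[] parent=B
Step 3 (up): focus=B path=root depth=0 children=['O', 'P'] (at root)
Step 4 (down 1): focus=P path=1 depth=1 children=['U'] left=['O'] right=[] parent=B
Step 5 (down 0): focus=U path=1/0 depth=2 children=[] left=[] right=[] parent=P
Step 6 (up): focus=P path=1 depth=1 children=['U'] left=['O'] right=[] parent=B
Step 7 (up): focus=B path=root depth=0 children=['O', 'P'] (at root)

Answer: B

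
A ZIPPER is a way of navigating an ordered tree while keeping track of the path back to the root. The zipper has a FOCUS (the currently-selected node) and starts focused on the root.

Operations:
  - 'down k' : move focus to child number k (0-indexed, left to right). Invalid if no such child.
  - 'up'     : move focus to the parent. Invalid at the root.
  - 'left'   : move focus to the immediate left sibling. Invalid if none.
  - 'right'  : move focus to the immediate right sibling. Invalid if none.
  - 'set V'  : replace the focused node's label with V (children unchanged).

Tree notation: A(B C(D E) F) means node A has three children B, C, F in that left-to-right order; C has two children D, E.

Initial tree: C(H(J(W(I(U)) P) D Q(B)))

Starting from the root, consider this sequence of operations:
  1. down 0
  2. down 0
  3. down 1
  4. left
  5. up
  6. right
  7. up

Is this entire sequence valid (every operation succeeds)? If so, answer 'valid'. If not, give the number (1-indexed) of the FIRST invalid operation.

Answer: valid

Derivation:
Step 1 (down 0): focus=H path=0 depth=1 children=['J', 'D', 'Q'] left=[] right=[] parent=C
Step 2 (down 0): focus=J path=0/0 depth=2 children=['W', 'P'] left=[] right=['D', 'Q'] parent=H
Step 3 (down 1): focus=P path=0/0/1 depth=3 children=[] left=['W'] right=[] parent=J
Step 4 (left): focus=W path=0/0/0 depth=3 children=['I'] left=[] right=['P'] parent=J
Step 5 (up): focus=J path=0/0 depth=2 children=['W', 'P'] left=[] right=['D', 'Q'] parent=H
Step 6 (right): focus=D path=0/1 depth=2 children=[] left=['J'] right=['Q'] parent=H
Step 7 (up): focus=H path=0 depth=1 children=['J', 'D', 'Q'] left=[] right=[] parent=C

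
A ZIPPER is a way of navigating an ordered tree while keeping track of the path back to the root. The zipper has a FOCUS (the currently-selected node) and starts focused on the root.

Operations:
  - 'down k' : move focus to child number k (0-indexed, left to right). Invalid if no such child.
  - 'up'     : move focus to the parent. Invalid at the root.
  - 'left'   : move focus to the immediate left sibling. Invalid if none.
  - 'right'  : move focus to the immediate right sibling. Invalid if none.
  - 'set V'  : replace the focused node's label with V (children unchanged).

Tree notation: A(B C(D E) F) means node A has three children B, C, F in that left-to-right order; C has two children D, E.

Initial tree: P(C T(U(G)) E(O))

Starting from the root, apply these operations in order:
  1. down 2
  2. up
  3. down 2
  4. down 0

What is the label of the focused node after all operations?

Answer: O

Derivation:
Step 1 (down 2): focus=E path=2 depth=1 children=['O'] left=['C', 'T'] right=[] parent=P
Step 2 (up): focus=P path=root depth=0 children=['C', 'T', 'E'] (at root)
Step 3 (down 2): focus=E path=2 depth=1 children=['O'] left=['C', 'T'] right=[] parent=P
Step 4 (down 0): focus=O path=2/0 depth=2 children=[] left=[] right=[] parent=E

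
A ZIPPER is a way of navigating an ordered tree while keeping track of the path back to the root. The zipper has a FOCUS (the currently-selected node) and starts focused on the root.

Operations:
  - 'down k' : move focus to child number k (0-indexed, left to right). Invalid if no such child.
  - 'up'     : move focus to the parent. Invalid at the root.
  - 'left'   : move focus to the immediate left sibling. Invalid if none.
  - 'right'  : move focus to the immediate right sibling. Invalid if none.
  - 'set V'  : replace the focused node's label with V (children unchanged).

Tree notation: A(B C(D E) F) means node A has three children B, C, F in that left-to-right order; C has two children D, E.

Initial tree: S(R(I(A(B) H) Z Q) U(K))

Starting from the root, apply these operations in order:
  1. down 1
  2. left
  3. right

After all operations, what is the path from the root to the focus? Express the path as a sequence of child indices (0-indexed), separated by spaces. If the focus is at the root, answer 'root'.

Answer: 1

Derivation:
Step 1 (down 1): focus=U path=1 depth=1 children=['K'] left=['R'] right=[] parent=S
Step 2 (left): focus=R path=0 depth=1 children=['I', 'Z', 'Q'] left=[] right=['U'] parent=S
Step 3 (right): focus=U path=1 depth=1 children=['K'] left=['R'] right=[] parent=S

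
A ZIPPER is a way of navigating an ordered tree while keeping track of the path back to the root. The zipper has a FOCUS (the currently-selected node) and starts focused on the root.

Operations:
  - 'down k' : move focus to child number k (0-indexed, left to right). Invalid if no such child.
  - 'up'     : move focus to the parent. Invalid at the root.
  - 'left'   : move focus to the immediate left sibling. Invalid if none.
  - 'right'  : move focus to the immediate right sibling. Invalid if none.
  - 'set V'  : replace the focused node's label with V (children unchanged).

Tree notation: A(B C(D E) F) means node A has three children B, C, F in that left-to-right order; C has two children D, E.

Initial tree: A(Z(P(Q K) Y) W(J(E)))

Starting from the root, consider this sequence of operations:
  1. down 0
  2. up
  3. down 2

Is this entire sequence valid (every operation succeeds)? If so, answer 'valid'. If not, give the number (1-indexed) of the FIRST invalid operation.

Answer: 3

Derivation:
Step 1 (down 0): focus=Z path=0 depth=1 children=['P', 'Y'] left=[] right=['W'] parent=A
Step 2 (up): focus=A path=root depth=0 children=['Z', 'W'] (at root)
Step 3 (down 2): INVALID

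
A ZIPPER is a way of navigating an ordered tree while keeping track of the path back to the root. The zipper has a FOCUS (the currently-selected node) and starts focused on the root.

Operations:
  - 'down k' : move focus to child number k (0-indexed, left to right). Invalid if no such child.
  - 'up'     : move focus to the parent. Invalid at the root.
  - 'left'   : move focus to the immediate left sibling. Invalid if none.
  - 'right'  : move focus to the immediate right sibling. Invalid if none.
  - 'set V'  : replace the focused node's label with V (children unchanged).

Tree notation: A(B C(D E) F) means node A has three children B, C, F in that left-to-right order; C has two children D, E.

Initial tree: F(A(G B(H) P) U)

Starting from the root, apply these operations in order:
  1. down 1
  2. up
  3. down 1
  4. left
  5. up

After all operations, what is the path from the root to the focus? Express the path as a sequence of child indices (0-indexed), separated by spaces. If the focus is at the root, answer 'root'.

Answer: root

Derivation:
Step 1 (down 1): focus=U path=1 depth=1 children=[] left=['A'] right=[] parent=F
Step 2 (up): focus=F path=root depth=0 children=['A', 'U'] (at root)
Step 3 (down 1): focus=U path=1 depth=1 children=[] left=['A'] right=[] parent=F
Step 4 (left): focus=A path=0 depth=1 children=['G', 'B', 'P'] left=[] right=['U'] parent=F
Step 5 (up): focus=F path=root depth=0 children=['A', 'U'] (at root)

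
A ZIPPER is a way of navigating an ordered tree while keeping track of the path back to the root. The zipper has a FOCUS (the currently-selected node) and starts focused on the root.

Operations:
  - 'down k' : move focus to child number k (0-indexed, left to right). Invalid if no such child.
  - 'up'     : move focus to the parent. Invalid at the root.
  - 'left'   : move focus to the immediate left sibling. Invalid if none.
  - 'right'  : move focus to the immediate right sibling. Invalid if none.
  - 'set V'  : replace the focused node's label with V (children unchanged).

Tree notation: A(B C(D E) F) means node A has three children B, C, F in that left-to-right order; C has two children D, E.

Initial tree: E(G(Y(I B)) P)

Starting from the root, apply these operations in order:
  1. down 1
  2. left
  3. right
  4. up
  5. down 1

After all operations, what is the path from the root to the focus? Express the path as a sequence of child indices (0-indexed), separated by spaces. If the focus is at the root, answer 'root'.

Step 1 (down 1): focus=P path=1 depth=1 children=[] left=['G'] right=[] parent=E
Step 2 (left): focus=G path=0 depth=1 children=['Y'] left=[] right=['P'] parent=E
Step 3 (right): focus=P path=1 depth=1 children=[] left=['G'] right=[] parent=E
Step 4 (up): focus=E path=root depth=0 children=['G', 'P'] (at root)
Step 5 (down 1): focus=P path=1 depth=1 children=[] left=['G'] right=[] parent=E

Answer: 1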